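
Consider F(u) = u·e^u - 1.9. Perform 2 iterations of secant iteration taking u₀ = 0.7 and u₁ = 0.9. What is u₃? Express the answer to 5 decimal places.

F(0.7) = -0.4903731, F(0.9) = 0.3136428
u₂ = 0.9000000 − 0.3136428·(0.9000000 − 0.7000000) / (0.3136428 − (-0.4903731)) = 0.9000000 − (0.0627286)/(0.8040159) = 0.8219809
F(0.8219809) = -0.0299917
u₃ = 0.8219809 − (-0.0299917)·(0.8219809 − 0.9000000) / (-0.0299917 − 0.3136428) = 0.8219809 − (0.0023399)/(-0.3436345) = 0.8287903

0.82879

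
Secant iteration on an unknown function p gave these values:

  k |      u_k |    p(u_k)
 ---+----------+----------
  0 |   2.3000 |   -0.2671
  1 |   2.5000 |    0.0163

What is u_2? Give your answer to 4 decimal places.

2.4885

u_2 = 2.5000 − 0.0163·(2.5000 − 2.3000) / (0.0163 − (-0.2671))
   = 2.5000 − (0.003260)/(0.283400) = 2.488497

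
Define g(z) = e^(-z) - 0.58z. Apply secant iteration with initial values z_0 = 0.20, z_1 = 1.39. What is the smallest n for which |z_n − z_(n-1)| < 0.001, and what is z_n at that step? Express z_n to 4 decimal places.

g(0.20) = 0.702731, g(1.39) = -0.557125
z_2 = 1.390000 − (-0.557125)·(1.190000)/(-1.259855) = 0.863766;  |Δ| = 0.526234
g(0.863766) = -0.079413
z_3 = 0.863766 − (-0.079413)·(-0.526234)/(0.477712) = 0.776287;  |Δ| = 0.087479
g(0.776287) = 0.009865
z_4 = 0.776287 − 0.009865·(-0.087479)/(0.089278) = 0.785953;  |Δ| = 0.009666
g(0.785953) = -0.000168
z_5 = 0.785953 − (-0.000168)·(0.009666)/(-0.010032) = 0.785792;  |Δ| = 0.000161
|z_5 − z_4| = 0.000161 < 0.001

n = 5, z_n = 0.7858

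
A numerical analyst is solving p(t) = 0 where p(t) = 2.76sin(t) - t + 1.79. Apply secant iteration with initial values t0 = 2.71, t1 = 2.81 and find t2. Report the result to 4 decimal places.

2.7759

p(2.71) = 0.234558, p(2.81) = -0.121484
t2 = 2.810000 − (-0.121484)·(2.810000 − 2.710000) / (-0.121484 − 0.234558) = 2.810000 − (-0.012148)/(-0.356041) = 2.775879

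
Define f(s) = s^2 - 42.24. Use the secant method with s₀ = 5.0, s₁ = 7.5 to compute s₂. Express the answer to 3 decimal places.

6.379

f(5.0) = -17.24000, f(7.5) = 14.01000
s₂ = 7.50000 − 14.01000·(7.50000 − 5.00000) / (14.01000 − (-17.24000)) = 7.50000 − (35.02500)/(31.25000) = 6.37920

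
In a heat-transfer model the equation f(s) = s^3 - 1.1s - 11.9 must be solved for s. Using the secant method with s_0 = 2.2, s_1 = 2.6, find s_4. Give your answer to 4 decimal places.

f(2.2) = -3.672000, f(2.6) = 2.816000
s_2 = 2.600000 − 2.816000·(2.600000 − 2.200000) / (2.816000 − (-3.672000)) = 2.600000 − (1.126400)/(6.488000) = 2.426387
f(2.426387) = -0.284024
s_3 = 2.426387 − (-0.284024)·(2.426387 − 2.600000) / (-0.284024 − 2.816000) = 2.426387 − (0.049310)/(-3.100024) = 2.442294
f(2.442294) = -0.018735
s_4 = 2.442294 − (-0.018735)·(2.442294 − 2.426387) / (-0.018735 − (-0.284024)) = 2.442294 − (-0.000298)/(0.265288) = 2.443417

2.4434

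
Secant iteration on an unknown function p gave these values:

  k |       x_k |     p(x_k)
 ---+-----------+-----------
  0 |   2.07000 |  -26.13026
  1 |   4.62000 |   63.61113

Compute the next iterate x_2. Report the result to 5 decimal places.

2.81249

x_2 = 4.62000 − 63.61113·(4.62000 − 2.07000) / (63.61113 − (-26.13026))
   = 4.62000 − (162.2083815)/(89.7413900) = 2.8124909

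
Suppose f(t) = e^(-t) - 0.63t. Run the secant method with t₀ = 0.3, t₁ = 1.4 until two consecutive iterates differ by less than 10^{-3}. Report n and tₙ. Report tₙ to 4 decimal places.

f(0.3) = 0.551818, f(1.4) = -0.635403
t₂ = 1.400000 − (-0.635403)·(1.100000)/(-1.187221) = 0.811278;  |Δ| = 0.588722
f(0.811278) = -0.066815
t₃ = 0.811278 − (-0.066815)·(-0.588722)/(0.568588) = 0.742097;  |Δ| = 0.069181
f(0.742097) = 0.008594
t₄ = 0.742097 − 0.008594·(-0.069181)/(0.075409) = 0.749981;  |Δ| = 0.007884
f(0.749981) = -0.000112
t₅ = 0.749981 − (-0.000112)·(0.007884)/(-0.008706) = 0.749879;  |Δ| = 0.000102
|t₅ − t₄| = 0.000102 < 10^{-3}

n = 5, tₙ = 0.7499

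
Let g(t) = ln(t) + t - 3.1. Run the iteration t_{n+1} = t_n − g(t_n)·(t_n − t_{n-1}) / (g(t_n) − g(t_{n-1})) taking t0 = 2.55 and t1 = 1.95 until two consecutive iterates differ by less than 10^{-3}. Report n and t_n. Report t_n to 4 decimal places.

n = 4, t_n = 2.2771

g(2.55) = 0.386093, g(1.95) = -0.482171
t2 = 1.950000 − (-0.482171)·(-0.600000)/(-0.868264) = 2.283196;  |Δ| = 0.333196
g(2.283196) = 0.008773
t3 = 2.283196 − 0.008773·(0.333196)/(0.490943) = 2.277242;  |Δ| = 0.005954
g(2.277242) = 0.000208
t4 = 2.277242 − 0.000208·(-0.005954)/(-0.008565) = 2.277098;  |Δ| = 0.000144
|t4 − t3| = 0.000144 < 10^{-3}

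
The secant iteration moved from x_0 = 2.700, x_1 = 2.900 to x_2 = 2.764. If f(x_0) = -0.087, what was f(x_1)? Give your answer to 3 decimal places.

The secant line through (2.700, -0.087) and (2.900, f(x_1)) crosses zero at x_2 = 2.764.
So (2.700, -0.087), (2.900, f(x_1)), (2.764, 0) are collinear:
f(x_1) = -0.087 · (2.900 − 2.764) / (2.700 − 2.764) = -0.087 · (0.13600)/(-0.06400) = 0.18488

0.185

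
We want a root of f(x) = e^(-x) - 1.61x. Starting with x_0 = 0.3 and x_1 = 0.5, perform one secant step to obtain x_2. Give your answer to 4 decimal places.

0.4130

f(0.3) = 0.257818, f(0.5) = -0.198469
x_2 = 0.500000 − (-0.198469)·(0.500000 − 0.300000) / (-0.198469 − 0.257818) = 0.500000 − (-0.039694)/(-0.456288) = 0.413007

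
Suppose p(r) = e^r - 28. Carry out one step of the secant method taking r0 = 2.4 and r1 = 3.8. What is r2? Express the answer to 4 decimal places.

3.1057

p(2.4) = -16.976824, p(3.8) = 16.701184
r2 = 3.800000 − 16.701184·(3.800000 − 2.400000) / (16.701184 − (-16.976824)) = 3.800000 − (23.381658)/(33.678008) = 3.105729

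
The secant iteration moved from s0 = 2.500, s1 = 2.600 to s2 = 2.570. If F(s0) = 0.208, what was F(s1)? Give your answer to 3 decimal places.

-0.089

The secant line through (2.500, 0.208) and (2.600, F(s1)) crosses zero at s2 = 2.570.
So (2.500, 0.208), (2.600, F(s1)), (2.570, 0) are collinear:
F(s1) = 0.208 · (2.600 − 2.570) / (2.500 − 2.570) = 0.208 · (0.03000)/(-0.07000) = -0.08914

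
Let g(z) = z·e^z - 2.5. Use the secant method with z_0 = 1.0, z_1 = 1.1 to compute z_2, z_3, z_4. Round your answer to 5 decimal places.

g(1.0) = 0.2182818, g(1.1) = 0.8045826
z_2 = 1.1000000 − 0.8045826·(1.1000000 − 1.0000000) / (0.8045826 − 0.2182818) = 1.1000000 − (0.0804583)/(0.5863008) = 0.9627697
g(0.9627697) = 0.0214359
z_3 = 0.9627697 − 0.0214359·(0.9627697 − 1.1000000) / (0.0214359 − 0.8045826) = 0.9627697 − (-0.0029417)/(-0.7831467) = 0.9590134
g(0.9590134) = 0.0021823
z_4 = 0.9590134 − 0.0021823·(0.9590134 − 0.9627697) / (0.0021823 − 0.0214359) = 0.9590134 − (-0.0000082)/(-0.0192537) = 0.9585877

0.96277, 0.95901, 0.95859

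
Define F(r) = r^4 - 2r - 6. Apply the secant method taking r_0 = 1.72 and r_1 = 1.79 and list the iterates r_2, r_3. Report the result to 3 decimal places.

F(1.72) = -0.68787, F(1.79) = 0.68626
r_2 = 1.79000 − 0.68626·(1.79000 − 1.72000) / (0.68626 − (-0.68787)) = 1.79000 − (0.04804)/(1.37413) = 1.75504
F(1.75504) = -0.02264
r_3 = 1.75504 − (-0.02264)·(1.75504 − 1.79000) / (-0.02264 − 0.68626) = 1.75504 − (0.00079)/(-0.70890) = 1.75616

1.755, 1.756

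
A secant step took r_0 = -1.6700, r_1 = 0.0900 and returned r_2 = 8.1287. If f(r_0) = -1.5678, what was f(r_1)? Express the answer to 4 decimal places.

The secant line through (-1.6700, -1.5678) and (0.0900, f(r_1)) crosses zero at r_2 = 8.1287.
So (-1.6700, -1.5678), (0.0900, f(r_1)), (8.1287, 0) are collinear:
f(r_1) = -1.5678 · (0.0900 − 8.1287) / (-1.6700 − 8.1287) = -1.5678 · (-8.038700)/(-9.798700) = -1.286199

-1.2862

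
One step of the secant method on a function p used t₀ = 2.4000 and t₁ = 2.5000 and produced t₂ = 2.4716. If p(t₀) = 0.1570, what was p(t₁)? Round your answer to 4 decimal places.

-0.0623

The secant line through (2.4000, 0.1570) and (2.5000, p(t₁)) crosses zero at t₂ = 2.4716.
So (2.4000, 0.1570), (2.5000, p(t₁)), (2.4716, 0) are collinear:
p(t₁) = 0.1570 · (2.5000 − 2.4716) / (2.4000 − 2.4716) = 0.1570 · (0.028400)/(-0.071600) = -0.062274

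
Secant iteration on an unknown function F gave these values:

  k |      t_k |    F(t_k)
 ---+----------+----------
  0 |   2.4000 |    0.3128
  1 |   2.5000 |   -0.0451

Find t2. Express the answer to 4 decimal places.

t2 = 2.5000 − (-0.0451)·(2.5000 − 2.4000) / (-0.0451 − 0.3128)
   = 2.5000 − (-0.004510)/(-0.357900) = 2.487399

2.4874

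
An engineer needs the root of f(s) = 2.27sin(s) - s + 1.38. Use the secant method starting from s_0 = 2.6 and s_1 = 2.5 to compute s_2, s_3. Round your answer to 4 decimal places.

f(2.6) = -0.049812, f(2.5) = 0.238532
s_2 = 2.500000 − 0.238532·(2.500000 − 2.600000) / (0.238532 − (-0.049812)) = 2.500000 − (-0.023853)/(0.288344) = 2.582725
f(2.582725) = 0.000890
s_3 = 2.582725 − 0.000890·(2.582725 − 2.500000) / (0.000890 − 0.238532) = 2.582725 − (0.000074)/(-0.237642) = 2.583035

2.5827, 2.5830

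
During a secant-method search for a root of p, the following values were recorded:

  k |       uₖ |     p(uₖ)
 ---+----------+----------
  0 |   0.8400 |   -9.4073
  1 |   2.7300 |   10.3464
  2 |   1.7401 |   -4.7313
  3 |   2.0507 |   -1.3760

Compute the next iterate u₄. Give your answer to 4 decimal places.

2.1781

u₄ = 2.0507 − (-1.3760)·(2.0507 − 1.7401) / (-1.3760 − (-4.7313))
   = 2.0507 − (-0.427386)/(3.355300) = 2.178076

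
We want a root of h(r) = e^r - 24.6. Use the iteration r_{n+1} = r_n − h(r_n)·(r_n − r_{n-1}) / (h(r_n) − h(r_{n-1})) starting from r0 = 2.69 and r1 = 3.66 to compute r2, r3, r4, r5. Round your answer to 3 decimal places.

h(2.69) = -9.86832, h(3.66) = 14.26134
r2 = 3.66000 − 14.26134·(3.66000 − 2.69000) / (14.26134 − (-9.86832)) = 3.66000 − (13.83350)/(24.12967) = 3.08670
h(3.08670) = -2.69529
r3 = 3.08670 − (-2.69529)·(3.08670 − 3.66000) / (-2.69529 − 14.26134) = 3.08670 − (1.54521)/(-16.95664) = 3.17783
h(3.17783) = -0.60541
r4 = 3.17783 − (-0.60541)·(3.17783 − 3.08670) / (-0.60541 − (-2.69529)) = 3.17783 − (-0.05517)/(2.08989) = 3.20423
h(3.20423) = 0.03644
r5 = 3.20423 − 0.03644·(3.20423 − 3.17783) / (0.03644 − (-0.60541)) = 3.20423 − (0.00096)/(0.64184) = 3.20273

3.087, 3.178, 3.204, 3.203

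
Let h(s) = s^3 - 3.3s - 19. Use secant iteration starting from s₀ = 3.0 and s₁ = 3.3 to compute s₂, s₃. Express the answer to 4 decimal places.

3.0717, 3.0774

h(3.0) = -1.900000, h(3.3) = 6.047000
s₂ = 3.300000 − 6.047000·(3.300000 − 3.000000) / (6.047000 − (-1.900000)) = 3.300000 − (1.814100)/(7.947000) = 3.071725
h(3.071725) = -0.153444
s₃ = 3.071725 − (-0.153444)·(3.071725 − 3.300000) / (-0.153444 − 6.047000) = 3.071725 − (0.035027)/(-6.200444) = 3.077374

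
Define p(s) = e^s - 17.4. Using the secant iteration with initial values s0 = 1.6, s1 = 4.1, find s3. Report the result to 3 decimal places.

p(1.6) = -12.44697, p(4.1) = 42.94029
s2 = 4.10000 − 42.94029·(4.10000 − 1.60000) / (42.94029 − (-12.44697)) = 4.10000 − (107.35072)/(55.38726) = 2.16182
p(2.16182) = -8.71311
s3 = 2.16182 − (-8.71311)·(2.16182 − 4.10000) / (-8.71311 − 42.94029) = 2.16182 − (16.88761)/(-51.65339) = 2.48876

2.489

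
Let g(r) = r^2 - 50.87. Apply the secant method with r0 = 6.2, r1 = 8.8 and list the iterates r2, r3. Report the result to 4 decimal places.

g(6.2) = -12.430000, g(8.8) = 26.570000
r2 = 8.800000 − 26.570000·(8.800000 − 6.200000) / (26.570000 − (-12.430000)) = 8.800000 − (69.082000)/(39.000000) = 7.028667
g(7.028667) = -1.467845
r3 = 7.028667 − (-1.467845)·(7.028667 − 8.800000) / (-1.467845 − 26.570000) = 7.028667 − (2.600043)/(-28.037845) = 7.121400

7.0287, 7.1214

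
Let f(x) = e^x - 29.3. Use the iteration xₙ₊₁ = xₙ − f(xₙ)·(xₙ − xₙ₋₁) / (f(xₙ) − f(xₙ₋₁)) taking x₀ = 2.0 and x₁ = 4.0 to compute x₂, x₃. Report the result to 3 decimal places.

2.928, 3.245

f(2.0) = -21.91094, f(4.0) = 25.29815
x₂ = 4.00000 − 25.29815·(4.00000 − 2.00000) / (25.29815 − (-21.91094)) = 4.00000 − (50.59630)/(47.20909) = 2.92825
f(2.92825) = -10.60510
x₃ = 2.92825 − (-10.60510)·(2.92825 − 4.00000) / (-10.60510 − 25.29815) = 2.92825 − (11.36600)/(-35.90325) = 3.24482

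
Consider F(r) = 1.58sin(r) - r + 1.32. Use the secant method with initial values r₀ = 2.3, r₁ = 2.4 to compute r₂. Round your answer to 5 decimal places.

2.39395

F(2.3) = 0.1982142, F(2.4) = -0.0127682
r₂ = 2.4000000 − (-0.0127682)·(2.4000000 − 2.3000000) / (-0.0127682 − 0.1982142) = 2.4000000 − (-0.0012768)/(-0.2109824) = 2.3939482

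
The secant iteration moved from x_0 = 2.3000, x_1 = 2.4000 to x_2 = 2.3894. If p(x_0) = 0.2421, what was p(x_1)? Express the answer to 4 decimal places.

-0.0287

The secant line through (2.3000, 0.2421) and (2.4000, p(x_1)) crosses zero at x_2 = 2.3894.
So (2.3000, 0.2421), (2.4000, p(x_1)), (2.3894, 0) are collinear:
p(x_1) = 0.2421 · (2.4000 − 2.3894) / (2.3000 − 2.3894) = 0.2421 · (0.010600)/(-0.089400) = -0.028705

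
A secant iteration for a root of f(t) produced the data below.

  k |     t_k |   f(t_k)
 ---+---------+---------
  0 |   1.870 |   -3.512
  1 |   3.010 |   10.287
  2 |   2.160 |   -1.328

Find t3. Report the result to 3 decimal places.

2.257

t3 = 2.160 − (-1.328)·(2.160 − 3.010) / (-1.328 − 10.287)
   = 2.160 − (1.12880)/(-11.61500) = 2.25718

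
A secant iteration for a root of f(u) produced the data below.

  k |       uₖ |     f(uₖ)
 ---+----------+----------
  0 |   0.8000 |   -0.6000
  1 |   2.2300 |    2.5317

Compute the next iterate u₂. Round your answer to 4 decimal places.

1.0740

u₂ = 2.2300 − 2.5317·(2.2300 − 0.8000) / (2.5317 − (-0.6000))
   = 2.2300 − (3.620331)/(3.131700) = 1.073973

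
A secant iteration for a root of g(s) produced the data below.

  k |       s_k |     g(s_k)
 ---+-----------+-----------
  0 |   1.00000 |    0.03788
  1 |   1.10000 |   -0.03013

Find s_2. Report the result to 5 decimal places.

1.05570

s_2 = 1.10000 − (-0.03013)·(1.10000 − 1.00000) / (-0.03013 − 0.03788)
   = 1.10000 − (-0.0030130)/(-0.0680100) = 1.0556977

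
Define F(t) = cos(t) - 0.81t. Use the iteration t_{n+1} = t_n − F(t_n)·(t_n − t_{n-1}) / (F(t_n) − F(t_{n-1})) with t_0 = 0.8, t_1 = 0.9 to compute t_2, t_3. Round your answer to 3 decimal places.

F(0.8) = 0.04871, F(0.9) = -0.10739
t_2 = 0.90000 − (-0.10739)·(0.90000 − 0.80000) / (-0.10739 − 0.04871) = 0.90000 − (-0.01074)/(-0.15610) = 0.83120
F(0.83120) = 0.00071
t_3 = 0.83120 − 0.00071·(0.83120 − 0.90000) / (0.00071 − (-0.10739)) = 0.83120 − (-0.00005)/(0.10810) = 0.83166

0.831, 0.832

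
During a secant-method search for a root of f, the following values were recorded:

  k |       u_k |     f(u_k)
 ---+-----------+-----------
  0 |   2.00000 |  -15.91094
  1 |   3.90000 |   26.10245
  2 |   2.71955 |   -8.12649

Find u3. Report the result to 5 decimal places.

2.99981

u3 = 2.71955 − (-8.12649)·(2.71955 − 3.90000) / (-8.12649 − 26.10245)
   = 2.71955 − (9.5929151)/(-34.2289400) = 2.9998074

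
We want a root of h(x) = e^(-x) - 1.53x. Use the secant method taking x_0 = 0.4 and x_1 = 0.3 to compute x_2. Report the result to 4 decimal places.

0.4261

h(0.4) = 0.058320, h(0.3) = 0.281818
x_2 = 0.300000 − 0.281818·(0.300000 − 0.400000) / (0.281818 − 0.058320) = 0.300000 − (-0.028182)/(0.223498) = 0.426094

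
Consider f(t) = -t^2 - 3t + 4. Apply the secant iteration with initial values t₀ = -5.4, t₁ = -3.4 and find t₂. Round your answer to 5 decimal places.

-3.85517

f(-5.4) = -8.9600000, f(-3.4) = 2.6400000
t₂ = -3.4000000 − 2.6400000·(-3.4000000 − (-5.4000000)) / (2.6400000 − (-8.9600000)) = -3.4000000 − (5.2800000)/(11.6000000) = -3.8551724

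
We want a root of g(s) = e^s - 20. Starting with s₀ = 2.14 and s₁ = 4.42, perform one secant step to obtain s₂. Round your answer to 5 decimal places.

2.49151

g(2.14) = -11.5005624, g(4.42) = 63.0962854
s₂ = 4.4200000 − 63.0962854·(4.4200000 − 2.1400000) / (63.0962854 − (-11.5005624)) = 4.4200000 − (143.8595306)/(74.5968477) = 2.4915066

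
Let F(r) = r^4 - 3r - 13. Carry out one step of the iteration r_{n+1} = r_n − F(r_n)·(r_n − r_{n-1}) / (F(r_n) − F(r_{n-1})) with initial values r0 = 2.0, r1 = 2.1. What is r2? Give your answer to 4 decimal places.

F(2.0) = -3.000000, F(2.1) = 0.148100
r2 = 2.100000 − 0.148100·(2.100000 − 2.000000) / (0.148100 − (-3.000000)) = 2.100000 − (0.014810)/(3.148100) = 2.095296

2.0953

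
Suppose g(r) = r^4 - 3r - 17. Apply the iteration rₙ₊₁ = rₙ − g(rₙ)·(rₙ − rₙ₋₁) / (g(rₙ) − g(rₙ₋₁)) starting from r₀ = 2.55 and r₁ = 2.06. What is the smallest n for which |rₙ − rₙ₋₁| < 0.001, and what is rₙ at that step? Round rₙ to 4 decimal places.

g(2.55) = 17.632506, g(2.06) = -5.171859
r₂ = 2.060000 − (-5.171859)·(-0.490000)/(-22.804365) = 2.171128;  |Δ| = 0.111128
g(2.171128) = -1.293491
r₃ = 2.171128 − (-1.293491)·(0.111128)/(3.878368) = 2.208191;  |Δ| = 0.037063
g(2.208191) = 0.151860
r₄ = 2.208191 − 0.151860·(0.037063)/(1.445352) = 2.204297;  |Δ| = 0.003894
g(2.204297) = -0.003732
r₅ = 2.204297 − (-0.003732)·(-0.003894)/(-0.155593) = 2.204391;  |Δ| = 0.000093
|r₅ − r₄| = 0.000093 < 0.001

n = 5, rₙ = 2.2044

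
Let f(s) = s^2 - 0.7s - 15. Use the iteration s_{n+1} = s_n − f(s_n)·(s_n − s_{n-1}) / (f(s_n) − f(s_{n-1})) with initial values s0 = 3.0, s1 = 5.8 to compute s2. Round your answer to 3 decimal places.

f(3.0) = -8.10000, f(5.8) = 14.58000
s2 = 5.80000 − 14.58000·(5.80000 − 3.00000) / (14.58000 − (-8.10000)) = 5.80000 − (40.82400)/(22.68000) = 4.00000

4.000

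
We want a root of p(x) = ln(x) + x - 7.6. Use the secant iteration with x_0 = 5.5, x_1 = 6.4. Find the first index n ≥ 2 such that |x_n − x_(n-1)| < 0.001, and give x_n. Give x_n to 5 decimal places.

p(5.5) = -0.3952519, p(6.4) = 0.6562980
x_2 = 6.4000000 − 0.6562980·(0.9000000)/(1.0515499) = 5.8382880;  |Δ| = 0.5617120
p(5.8382880) = 0.0027256
x_3 = 5.8382880 − 0.0027256·(-0.5617120)/(-0.6535724) = 5.8359455;  |Δ| = 0.0023425
p(5.8359455) = -0.0000182
x_4 = 5.8359455 − (-0.0000182)·(-0.0023425)/(-0.0027438) = 5.8359610;  |Δ| = 0.0000156
|x_4 − x_3| = 0.0000156 < 0.001

n = 4, x_n = 5.83596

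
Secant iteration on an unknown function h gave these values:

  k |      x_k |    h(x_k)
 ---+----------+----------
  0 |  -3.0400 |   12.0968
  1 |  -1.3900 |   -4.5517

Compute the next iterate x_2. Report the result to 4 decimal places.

x_2 = -1.3900 − (-4.5517)·(-1.3900 − (-3.0400)) / (-4.5517 − 12.0968)
   = -1.3900 − (-7.510305)/(-16.648500) = -1.841110

-1.8411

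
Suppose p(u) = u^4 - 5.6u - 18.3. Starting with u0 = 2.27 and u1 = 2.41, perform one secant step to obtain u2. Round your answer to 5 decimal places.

2.36759

p(2.27) = -4.4596216, p(2.41) = 1.9380256
u2 = 2.4100000 − 1.9380256·(2.4100000 − 2.2700000) / (1.9380256 − (-4.4596216)) = 2.4100000 − (0.2713236)/(6.3976472) = 2.3675901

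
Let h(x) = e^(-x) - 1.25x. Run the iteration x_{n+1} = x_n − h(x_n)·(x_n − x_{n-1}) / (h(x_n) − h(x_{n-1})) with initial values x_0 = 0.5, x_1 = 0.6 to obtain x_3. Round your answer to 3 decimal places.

0.490

h(0.5) = -0.01847, h(0.6) = -0.20119
x_2 = 0.60000 − (-0.20119)·(0.60000 − 0.50000) / (-0.20119 − (-0.01847)) = 0.60000 − (-0.02012)/(-0.18272) = 0.48989
h(0.48989) = 0.00033
x_3 = 0.48989 − 0.00033·(0.48989 − 0.60000) / (0.00033 − (-0.20119)) = 0.48989 − (-0.00004)/(0.20152) = 0.49007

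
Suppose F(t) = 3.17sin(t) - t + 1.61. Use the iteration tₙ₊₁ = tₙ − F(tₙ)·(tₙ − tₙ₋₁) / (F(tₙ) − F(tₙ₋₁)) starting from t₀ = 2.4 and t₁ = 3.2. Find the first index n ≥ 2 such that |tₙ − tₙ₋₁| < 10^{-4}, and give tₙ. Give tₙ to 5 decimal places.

F(2.4) = 1.3512183, F(3.2) = -1.7750460
t₂ = 3.2000000 − (-1.7750460)·(0.8000000)/(-3.1262643) = 2.7457720;  |Δ| = 0.4542280
F(2.7457720) = 0.0864707
t₃ = 2.7457720 − 0.0864707·(-0.4542280)/(1.8615168) = 2.7668717;  |Δ| = 0.0210997
F(2.7668717) = 0.0033891
t₄ = 2.7668717 − 0.0033891·(0.0210997)/(-0.0830816) = 2.7677324;  |Δ| = 0.0008607
F(2.7677324) = -0.0000112
t₅ = 2.7677324 − (-0.0000112)·(0.0008607)/(-0.0034003) = 2.7677296;  |Δ| = 0.0000028
|t₅ − t₄| = 0.0000028 < 10^{-4}

n = 5, tₙ = 2.76773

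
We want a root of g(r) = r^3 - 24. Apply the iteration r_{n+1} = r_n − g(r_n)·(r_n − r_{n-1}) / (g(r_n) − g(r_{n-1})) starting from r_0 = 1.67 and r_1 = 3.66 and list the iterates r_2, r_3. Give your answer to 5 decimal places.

2.53751, 2.80058

g(1.67) = -19.3425370, g(3.66) = 25.0278960
r_2 = 3.6600000 − 25.0278960·(3.6600000 − 1.6700000) / (25.0278960 − (-19.3425370)) = 3.6600000 − (49.8055130)/(44.3704330) = 2.5375067
g(2.5375067) = -7.6611457
r_3 = 2.5375067 − (-7.6611457)·(2.5375067 − 3.6600000) / (-7.6611457 − 25.0278960) = 2.5375067 − (8.5995845)/(-32.6890417) = 2.8005791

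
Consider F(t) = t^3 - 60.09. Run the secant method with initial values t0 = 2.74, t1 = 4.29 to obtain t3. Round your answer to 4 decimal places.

3.9052

F(2.74) = -39.519176, F(4.29) = 18.863589
t2 = 4.290000 − 18.863589·(4.290000 − 2.740000) / (18.863589 − (-39.519176)) = 4.290000 − (29.238563)/(58.382765) = 3.789192
F(3.789192) = -5.684877
t3 = 3.789192 − (-5.684877)·(3.789192 − 4.290000) / (-5.684877 − 18.863589) = 3.789192 − (2.847033)/(-24.548466) = 3.905168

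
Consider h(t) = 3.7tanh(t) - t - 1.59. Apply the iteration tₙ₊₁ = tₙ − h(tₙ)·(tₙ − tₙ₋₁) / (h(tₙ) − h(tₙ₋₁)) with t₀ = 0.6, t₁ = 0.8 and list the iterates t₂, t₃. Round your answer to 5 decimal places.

0.75039, 0.74114

h(0.6) = -0.2029166, h(0.8) = 0.0669360
t₂ = 0.8000000 − 0.0669360·(0.8000000 − 0.6000000) / (0.0669360 − (-0.2029166)) = 0.8000000 − (0.0133872)/(0.2698527) = 0.7503907
h(0.7503907) = 0.0105226
t₃ = 0.7503907 − 0.0105226·(0.7503907 − 0.8000000) / (0.0105226 − 0.0669360) = 0.7503907 − (-0.0005220)/(-0.0564135) = 0.7411372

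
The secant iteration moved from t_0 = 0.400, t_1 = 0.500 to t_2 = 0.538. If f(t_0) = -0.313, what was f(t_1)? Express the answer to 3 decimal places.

-0.086

The secant line through (0.400, -0.313) and (0.500, f(t_1)) crosses zero at t_2 = 0.538.
So (0.400, -0.313), (0.500, f(t_1)), (0.538, 0) are collinear:
f(t_1) = -0.313 · (0.500 − 0.538) / (0.400 − 0.538) = -0.313 · (-0.03800)/(-0.13800) = -0.08619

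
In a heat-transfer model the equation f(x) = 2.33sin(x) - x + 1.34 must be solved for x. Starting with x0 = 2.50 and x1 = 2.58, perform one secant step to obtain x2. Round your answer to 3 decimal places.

2.580

f(2.50) = 0.23444, f(2.58) = 0.00081
x2 = 2.58000 − 0.00081·(2.58000 − 2.50000) / (0.00081 − 0.23444) = 2.58000 − (0.00006)/(-0.23363) = 2.58028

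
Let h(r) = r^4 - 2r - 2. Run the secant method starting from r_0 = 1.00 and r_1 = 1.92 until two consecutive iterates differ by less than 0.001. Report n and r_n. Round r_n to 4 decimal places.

n = 7, r_n = 1.4945

h(1.00) = -3.000000, h(1.92) = 7.749545
r_2 = 1.920000 − 7.749545·(0.920000)/(10.749545) = 1.256755;  |Δ| = 0.663245
h(1.256755) = -2.018901
r_3 = 1.256755 − (-2.018901)·(-0.663245)/(-9.768446) = 1.393832;  |Δ| = 0.137077
h(1.393832) = -1.013321
r_4 = 1.393832 − (-1.013321)·(0.137077)/(1.005580) = 1.531963;  |Δ| = 0.138132
h(1.531963) = 0.444070
r_5 = 1.531963 − 0.444070·(0.138132)/(1.457390) = 1.489874;  |Δ| = 0.042089
h(1.489874) = -0.052566
r_6 = 1.489874 − (-0.052566)·(-0.042089)/(-0.496635) = 1.494329;  |Δ| = 0.004455
h(1.494329) = -0.002280
r_7 = 1.494329 − (-0.002280)·(0.004455)/(0.050286) = 1.494531;  |Δ| = 0.000202
|r_7 − r_6| = 0.000202 < 0.001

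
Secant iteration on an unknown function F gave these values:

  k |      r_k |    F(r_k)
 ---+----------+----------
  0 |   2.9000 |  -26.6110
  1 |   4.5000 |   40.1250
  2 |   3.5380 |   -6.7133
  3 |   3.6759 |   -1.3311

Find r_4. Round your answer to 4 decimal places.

3.7100

r_4 = 3.6759 − (-1.3311)·(3.6759 − 3.5380) / (-1.3311 − (-6.7133))
   = 3.6759 − (-0.183559)/(5.382200) = 3.710005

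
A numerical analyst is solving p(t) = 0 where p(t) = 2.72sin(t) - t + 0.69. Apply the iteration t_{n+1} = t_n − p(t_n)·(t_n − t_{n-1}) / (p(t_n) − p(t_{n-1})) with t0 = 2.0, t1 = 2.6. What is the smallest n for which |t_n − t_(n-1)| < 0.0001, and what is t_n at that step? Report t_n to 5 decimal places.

n = 5, t_n = 2.44181

p(2.0) = 1.1632890, p(2.6) = -0.5078363
t2 = 2.6000000 − (-0.5078363)·(0.6000000)/(-1.6711253) = 2.4176667;  |Δ| = 0.1823333
p(2.4176667) = 0.0738739
t3 = 2.4176667 − 0.0738739·(-0.1823333)/(0.5817102) = 2.4408220;  |Δ| = 0.0231553
p(2.4408220) = 0.0030528
t4 = 2.4408220 − 0.0030528·(0.0231553)/(-0.0708212) = 2.4418201;  |Δ| = 0.0009981
p(2.4418201) = -0.0000213
t5 = 2.4418201 − (-0.0000213)·(0.0009981)/(-0.0030741) = 2.4418132;  |Δ| = 0.0000069
|t5 − t4| = 0.0000069 < 0.0001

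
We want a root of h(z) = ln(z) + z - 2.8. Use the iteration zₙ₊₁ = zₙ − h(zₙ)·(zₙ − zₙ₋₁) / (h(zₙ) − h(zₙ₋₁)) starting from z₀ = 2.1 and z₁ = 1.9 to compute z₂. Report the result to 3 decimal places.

2.072

h(2.1) = 0.04194, h(1.9) = -0.25815
z₂ = 1.90000 − (-0.25815)·(1.90000 − 2.10000) / (-0.25815 − 0.04194) = 1.90000 − (0.05163)/(-0.30008) = 2.07205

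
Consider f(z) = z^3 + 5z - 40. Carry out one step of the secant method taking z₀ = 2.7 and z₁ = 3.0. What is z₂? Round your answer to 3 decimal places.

f(2.7) = -6.81700, f(3.0) = 2.00000
z₂ = 3.00000 − 2.00000·(3.00000 − 2.70000) / (2.00000 − (-6.81700)) = 3.00000 − (0.60000)/(8.81700) = 2.93195

2.932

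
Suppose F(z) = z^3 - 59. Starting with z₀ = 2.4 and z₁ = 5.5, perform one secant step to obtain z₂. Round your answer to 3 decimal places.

3.318

F(2.4) = -45.17600, F(5.5) = 107.37500
z₂ = 5.50000 − 107.37500·(5.50000 − 2.40000) / (107.37500 − (-45.17600)) = 5.50000 − (332.86250)/(152.55100) = 3.31802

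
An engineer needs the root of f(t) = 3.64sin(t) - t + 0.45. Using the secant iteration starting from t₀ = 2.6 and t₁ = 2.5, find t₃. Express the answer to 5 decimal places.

f(2.6) = -0.2735750, f(2.5) = 0.1284386
t₂ = 2.5000000 − 0.1284386·(2.5000000 − 2.6000000) / (0.1284386 − (-0.2735750)) = 2.5000000 − (-0.0128439)/(0.4020136) = 2.5319488
f(2.5319488) = 0.0022260
t₃ = 2.5319488 − 0.0022260·(2.5319488 − 2.5000000) / (0.0022260 − 0.1284386) = 2.5319488 − (0.0000711)/(-0.1262126) = 2.5325123

2.53251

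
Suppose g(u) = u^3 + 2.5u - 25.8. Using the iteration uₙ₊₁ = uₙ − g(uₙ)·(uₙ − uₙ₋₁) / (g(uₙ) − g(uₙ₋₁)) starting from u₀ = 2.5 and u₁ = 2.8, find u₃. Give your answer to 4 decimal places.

g(2.5) = -3.925000, g(2.8) = 3.152000
u₂ = 2.800000 − 3.152000·(2.800000 − 2.500000) / (3.152000 − (-3.925000)) = 2.800000 − (0.945600)/(7.077000) = 2.666384
g(2.666384) = -0.177105
u₃ = 2.666384 − (-0.177105)·(2.666384 − 2.800000) / (-0.177105 − 3.152000) = 2.666384 − (0.023664)/(-3.329105) = 2.673492

2.6735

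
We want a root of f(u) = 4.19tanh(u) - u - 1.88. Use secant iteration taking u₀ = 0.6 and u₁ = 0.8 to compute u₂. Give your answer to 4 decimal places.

0.7384

f(0.6) = -0.229762, f(0.8) = 0.102314
u₂ = 0.800000 − 0.102314·(0.800000 − 0.600000) / (0.102314 − (-0.229762)) = 0.800000 − (0.020463)/(0.332076) = 0.738379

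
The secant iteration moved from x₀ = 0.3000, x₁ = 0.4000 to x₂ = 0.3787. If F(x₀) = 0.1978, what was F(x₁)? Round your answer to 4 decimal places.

-0.0535

The secant line through (0.3000, 0.1978) and (0.4000, F(x₁)) crosses zero at x₂ = 0.3787.
So (0.3000, 0.1978), (0.4000, F(x₁)), (0.3787, 0) are collinear:
F(x₁) = 0.1978 · (0.4000 − 0.3787) / (0.3000 − 0.3787) = 0.1978 · (0.021300)/(-0.078700) = -0.053534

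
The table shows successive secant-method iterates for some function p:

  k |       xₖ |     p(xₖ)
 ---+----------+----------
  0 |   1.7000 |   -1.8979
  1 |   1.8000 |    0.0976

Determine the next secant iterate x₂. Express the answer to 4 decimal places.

1.7951

x₂ = 1.8000 − 0.0976·(1.8000 − 1.7000) / (0.0976 − (-1.8979))
   = 1.8000 − (0.009760)/(1.995500) = 1.795109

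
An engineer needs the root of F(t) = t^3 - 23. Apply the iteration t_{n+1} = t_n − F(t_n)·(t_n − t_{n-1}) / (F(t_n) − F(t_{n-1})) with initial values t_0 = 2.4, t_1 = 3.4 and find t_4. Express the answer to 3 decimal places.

F(2.4) = -9.17600, F(3.4) = 16.30400
t_2 = 3.40000 − 16.30400·(3.40000 − 2.40000) / (16.30400 − (-9.17600)) = 3.40000 − (16.30400)/(25.48000) = 2.76013
F(2.76013) = -1.97255
t_3 = 2.76013 − (-1.97255)·(2.76013 − 3.40000) / (-1.97255 − 16.30400) = 2.76013 − (1.26219)/(-18.27655) = 2.82919
F(2.82919) = -0.35436
t_4 = 2.82919 − (-0.35436)·(2.82919 − 2.76013) / (-0.35436 − (-1.97255)) = 2.82919 − (-0.02447)/(1.61819) = 2.84431

2.844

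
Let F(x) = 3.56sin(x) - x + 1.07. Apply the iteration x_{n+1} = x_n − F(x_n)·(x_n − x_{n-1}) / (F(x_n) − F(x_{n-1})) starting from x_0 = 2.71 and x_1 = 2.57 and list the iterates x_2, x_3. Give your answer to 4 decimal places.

F(2.71) = -0.150788, F(2.57) = 0.425861
x_2 = 2.570000 − 0.425861·(2.570000 − 2.710000) / (0.425861 − (-0.150788)) = 2.570000 − (-0.059621)/(0.576649) = 2.673391
F(2.673391) = 0.003172
x_3 = 2.673391 − 0.003172·(2.673391 − 2.570000) / (0.003172 − 0.425861) = 2.673391 − (0.000328)/(-0.422689) = 2.674167

2.6734, 2.6742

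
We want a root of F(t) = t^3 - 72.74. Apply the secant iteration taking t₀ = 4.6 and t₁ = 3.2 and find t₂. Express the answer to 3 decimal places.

4.067

F(4.6) = 24.59600, F(3.2) = -39.97200
t₂ = 3.20000 − (-39.97200)·(3.20000 − 4.60000) / (-39.97200 − 24.59600) = 3.20000 − (55.96080)/(-64.56800) = 4.06670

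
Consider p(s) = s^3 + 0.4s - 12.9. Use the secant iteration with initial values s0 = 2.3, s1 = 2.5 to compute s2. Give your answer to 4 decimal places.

2.2894

p(2.3) = 0.187000, p(2.5) = 3.725000
s2 = 2.500000 − 3.725000·(2.500000 − 2.300000) / (3.725000 − 0.187000) = 2.500000 − (0.745000)/(3.538000) = 2.289429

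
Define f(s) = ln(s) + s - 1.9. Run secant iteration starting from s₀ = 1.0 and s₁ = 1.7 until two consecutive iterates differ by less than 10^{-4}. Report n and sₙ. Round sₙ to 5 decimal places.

f(1.0) = -0.9000000, f(1.7) = 0.3306283
s₂ = 1.7000000 − 0.3306283·(0.7000000)/(1.2306283) = 1.5119336;  |Δ| = 0.1880664
f(1.5119336) = 0.0253230
s₃ = 1.5119336 − 0.0253230·(-0.1880664)/(-0.3053052) = 1.4963348;  |Δ| = 0.0155988
f(1.4963348) = -0.0006466
s₄ = 1.4963348 − (-0.0006466)·(-0.0155988)/(-0.0259696) = 1.4967232;  |Δ| = 0.0003884
f(1.4967232) = 0.0000013
s₅ = 1.4967232 − 0.0000013·(0.0003884)/(0.0006479) = 1.4967224;  |Δ| = 0.0000008
|s₅ − s₄| = 0.0000008 < 10^{-4}

n = 5, sₙ = 1.49672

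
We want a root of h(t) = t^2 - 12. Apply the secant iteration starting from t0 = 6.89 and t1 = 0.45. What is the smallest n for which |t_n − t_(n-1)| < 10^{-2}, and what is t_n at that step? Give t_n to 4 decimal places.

n = 7, t_n = 3.4641

h(6.89) = 35.472100, h(0.45) = -11.797500
t2 = 0.450000 − (-11.797500)·(-6.440000)/(-47.269600) = 2.057289;  |Δ| = 1.607289
h(2.057289) = -7.767563
t3 = 2.057289 − (-7.767563)·(1.607289)/(4.029937) = 5.155282;  |Δ| = 3.097993
h(5.155282) = 14.576928
t4 = 5.155282 − 14.576928·(3.097993)/(22.344491) = 3.134237;  |Δ| = 2.021045
h(3.134237) = -2.176560
t5 = 3.134237 − (-2.176560)·(-2.021045)/(-16.753488) = 3.396804;  |Δ| = 0.262568
h(3.396804) = -0.461719
t6 = 3.396804 − (-0.461719)·(0.262568)/(1.714841) = 3.467501;  |Δ| = 0.070696
h(3.467501) = 0.023560
t7 = 3.467501 − 0.023560·(0.070696)/(0.485280) = 3.464068;  |Δ| = 0.003432
|t7 − t6| = 0.003432 < 10^{-2}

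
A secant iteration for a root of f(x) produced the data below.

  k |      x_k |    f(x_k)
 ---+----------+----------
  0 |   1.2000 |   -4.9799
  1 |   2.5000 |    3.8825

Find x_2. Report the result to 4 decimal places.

1.9305

x_2 = 2.5000 − 3.8825·(2.5000 − 1.2000) / (3.8825 − (-4.9799))
   = 2.5000 − (5.047250)/(8.862400) = 1.930487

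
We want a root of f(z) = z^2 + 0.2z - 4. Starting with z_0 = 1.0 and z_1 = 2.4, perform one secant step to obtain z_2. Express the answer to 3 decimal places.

1.778

f(1.0) = -2.80000, f(2.4) = 2.24000
z_2 = 2.40000 − 2.24000·(2.40000 − 1.00000) / (2.24000 − (-2.80000)) = 2.40000 − (3.13600)/(5.04000) = 1.77778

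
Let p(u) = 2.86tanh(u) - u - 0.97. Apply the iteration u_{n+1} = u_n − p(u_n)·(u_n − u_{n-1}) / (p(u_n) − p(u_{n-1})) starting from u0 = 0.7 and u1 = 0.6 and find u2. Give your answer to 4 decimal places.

0.6368

p(0.7) = 0.058492, p(0.6) = -0.034038
u2 = 0.600000 − (-0.034038)·(0.600000 − 0.700000) / (-0.034038 − 0.058492) = 0.600000 − (0.003404)/(-0.092530) = 0.636786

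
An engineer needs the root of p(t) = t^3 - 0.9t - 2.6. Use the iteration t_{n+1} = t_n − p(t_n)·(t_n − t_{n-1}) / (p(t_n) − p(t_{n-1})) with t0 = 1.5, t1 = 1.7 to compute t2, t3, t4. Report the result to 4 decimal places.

1.5847, 1.5912, 1.5917

p(1.5) = -0.575000, p(1.7) = 0.783000
t2 = 1.700000 − 0.783000·(1.700000 − 1.500000) / (0.783000 − (-0.575000)) = 1.700000 − (0.156600)/(1.358000) = 1.584683
p(1.584683) = -0.046724
t3 = 1.584683 − (-0.046724)·(1.584683 − 1.700000) / (-0.046724 − 0.783000) = 1.584683 − (0.005388)/(-0.829724) = 1.591177
p(1.591177) = -0.003446
t4 = 1.591177 − (-0.003446)·(1.591177 − 1.584683) / (-0.003446 − (-0.046724)) = 1.591177 − (-0.000022)/(0.043279) = 1.591694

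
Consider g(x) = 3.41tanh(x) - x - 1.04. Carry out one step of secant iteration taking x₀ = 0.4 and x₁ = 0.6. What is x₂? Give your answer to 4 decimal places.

0.4860

g(0.4) = -0.144374, g(0.6) = 0.191339
x₂ = 0.600000 − 0.191339·(0.600000 − 0.400000) / (0.191339 − (-0.144374)) = 0.600000 − (0.038268)/(0.335713) = 0.486010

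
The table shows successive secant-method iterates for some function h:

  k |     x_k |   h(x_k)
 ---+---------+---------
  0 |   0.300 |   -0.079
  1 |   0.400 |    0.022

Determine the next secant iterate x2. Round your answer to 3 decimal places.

x2 = 0.400 − 0.022·(0.400 − 0.300) / (0.022 − (-0.079))
   = 0.400 − (0.00220)/(0.10100) = 0.37822

0.378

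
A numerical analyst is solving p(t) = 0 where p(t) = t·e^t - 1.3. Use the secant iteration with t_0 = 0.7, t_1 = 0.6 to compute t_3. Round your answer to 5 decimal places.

p(0.7) = 0.1096269, p(0.6) = -0.2067287
t_2 = 0.6000000 − (-0.2067287)·(0.6000000 − 0.7000000) / (-0.2067287 − 0.1096269) = 0.6000000 − (0.0206729)/(-0.3163556) = 0.6653469
p(0.6653469) = -0.0057902
t_3 = 0.6653469 − (-0.0057902)·(0.6653469 − 0.6000000) / (-0.0057902 − (-0.2067287)) = 0.6653469 − (-0.0003784)/(0.2009385) = 0.6672300

0.66723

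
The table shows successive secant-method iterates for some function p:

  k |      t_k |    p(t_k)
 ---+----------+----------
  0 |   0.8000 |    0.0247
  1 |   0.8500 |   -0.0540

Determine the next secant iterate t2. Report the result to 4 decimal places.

t2 = 0.8500 − (-0.0540)·(0.8500 − 0.8000) / (-0.0540 − 0.0247)
   = 0.8500 − (-0.002700)/(-0.078700) = 0.815693

0.8157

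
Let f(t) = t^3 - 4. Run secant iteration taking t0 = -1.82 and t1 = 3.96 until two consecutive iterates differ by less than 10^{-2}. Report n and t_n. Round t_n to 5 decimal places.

n = 8, t_n = 1.58736

f(-1.82) = -10.0285680, f(3.96) = 58.0991360
t2 = 3.9600000 − 58.0991360·(5.7800000)/(68.1277040) = -0.9691696;  |Δ| = 4.9291696
f(-0.9691696) = -4.9103310
t3 = -0.9691696 − (-4.9103310)·(-4.9291696)/(-63.0094670) = -0.5850391;  |Δ| = 0.3841304
f(-0.5850391) = -4.2002418
t4 = -0.5850391 − (-4.2002418)·(0.3841304)/(0.7100892) = 1.6871272;  |Δ| = 2.2721664
f(1.6871272) = 0.8022361
t5 = 1.6871272 − 0.8022361·(2.2721664)/(5.0024779) = 1.3227450;  |Δ| = 0.3643822
f(1.3227450) = -1.6856533
t6 = 1.3227450 − (-1.6856533)·(-0.3643822)/(-2.4878894) = 1.5696298;  |Δ| = 0.2468848
f(1.5696298) = -0.1328437
t7 = 1.5696298 − (-0.1328437)·(0.2468848)/(1.5528096) = 1.5907509;  |Δ| = 0.0211211
f(1.5907509) = 0.0253771
t8 = 1.5907509 − 0.0253771·(0.0211211)/(0.1582208) = 1.5873633;  |Δ| = 0.0033876
|t8 − t7| = 0.0033876 < 10^{-2}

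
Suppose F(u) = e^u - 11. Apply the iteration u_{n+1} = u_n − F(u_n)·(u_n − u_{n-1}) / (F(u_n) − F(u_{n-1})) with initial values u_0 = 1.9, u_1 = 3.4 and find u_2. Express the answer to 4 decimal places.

F(1.9) = -4.314106, F(3.4) = 18.964100
u_2 = 3.400000 − 18.964100·(3.400000 − 1.900000) / (18.964100 − (-4.314106)) = 3.400000 − (28.446150)/(23.278206) = 2.177992

2.1780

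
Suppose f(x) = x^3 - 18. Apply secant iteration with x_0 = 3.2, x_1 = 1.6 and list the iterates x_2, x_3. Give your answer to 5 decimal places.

f(3.2) = 14.7680000, f(1.6) = -13.9040000
x_2 = 1.6000000 − (-13.9040000)·(1.6000000 − 3.2000000) / (-13.9040000 − 14.7680000) = 1.6000000 − (22.2464000)/(-28.6720000) = 2.3758929
f(2.3758929) = -4.5884011
x_3 = 2.3758929 − (-4.5884011)·(2.3758929 − 1.6000000) / (-4.5884011 − (-13.9040000)) = 2.3758929 − (-3.5601077)/(9.3155989) = 2.7580591

2.37589, 2.75806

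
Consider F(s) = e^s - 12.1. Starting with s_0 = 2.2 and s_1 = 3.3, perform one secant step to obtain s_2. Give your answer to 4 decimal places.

F(2.2) = -3.074987, F(3.3) = 15.012639
s_2 = 3.300000 − 15.012639·(3.300000 − 2.200000) / (15.012639 − (-3.074987)) = 3.300000 − (16.513903)/(18.087625) = 2.387005

2.3870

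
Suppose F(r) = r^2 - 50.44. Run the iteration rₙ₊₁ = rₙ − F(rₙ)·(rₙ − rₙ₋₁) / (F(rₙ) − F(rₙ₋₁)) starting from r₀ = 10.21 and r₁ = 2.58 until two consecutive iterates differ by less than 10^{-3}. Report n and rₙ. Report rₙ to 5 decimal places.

F(10.21) = 53.8041000, F(2.58) = -43.7836000
r₂ = 2.5800000 − (-43.7836000)·(-7.6300000)/(-97.5877000) = 6.0032682;  |Δ| = 3.4232682
F(6.0032682) = -14.4007712
r₃ = 6.0032682 − (-14.4007712)·(3.4232682)/(29.3828288) = 7.6810407;  |Δ| = 1.6777725
F(7.6810407) = 8.5583857
r₄ = 7.6810407 − 8.5583857·(1.6777725)/(22.9591568) = 7.0556247;  |Δ| = 0.6254160
F(7.0556247) = -0.6581606
r₅ = 7.0556247 − (-0.6581606)·(-0.6254160)/(-9.2165463) = 7.1002861;  |Δ| = 0.0446614
F(7.1002861) = -0.0259373
r₆ = 7.1002861 − (-0.0259373)·(0.0446614)/(0.6322233) = 7.1021184;  |Δ| = 0.0018323
F(7.1021184) = 0.0000852
r₇ = 7.1021184 − 0.0000852·(0.0018323)/(0.0260225) = 7.1021124;  |Δ| = 0.0000060
|r₇ − r₆| = 0.0000060 < 10^{-3}

n = 7, rₙ = 7.10211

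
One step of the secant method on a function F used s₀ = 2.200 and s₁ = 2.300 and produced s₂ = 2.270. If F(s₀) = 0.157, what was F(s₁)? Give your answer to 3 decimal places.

The secant line through (2.200, 0.157) and (2.300, F(s₁)) crosses zero at s₂ = 2.270.
So (2.200, 0.157), (2.300, F(s₁)), (2.270, 0) are collinear:
F(s₁) = 0.157 · (2.300 − 2.270) / (2.200 − 2.270) = 0.157 · (0.03000)/(-0.07000) = -0.06729

-0.067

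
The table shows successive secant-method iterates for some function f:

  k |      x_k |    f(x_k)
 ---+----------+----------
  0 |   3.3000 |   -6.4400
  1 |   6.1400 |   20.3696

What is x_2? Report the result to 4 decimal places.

x_2 = 6.1400 − 20.3696·(6.1400 − 3.3000) / (20.3696 − (-6.4400))
   = 6.1400 − (57.849664)/(26.809600) = 3.982203

3.9822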